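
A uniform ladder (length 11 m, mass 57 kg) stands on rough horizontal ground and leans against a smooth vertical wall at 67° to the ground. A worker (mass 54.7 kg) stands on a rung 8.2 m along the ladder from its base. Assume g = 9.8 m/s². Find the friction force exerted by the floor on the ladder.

Torques about the foot: N_wall · 11 sin 67° = 57×9.8×5.5 cos 67° + 54.7×9.8×8.2 cos 67° → N_wall = 288.18 N.
ΣF_x = 0: f_floor = N_wall = 288.18 N.

f ≈ 288 N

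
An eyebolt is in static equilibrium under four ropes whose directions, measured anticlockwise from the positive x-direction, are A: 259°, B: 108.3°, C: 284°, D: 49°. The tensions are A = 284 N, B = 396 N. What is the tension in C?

Resolve: ΣF_x = 284 cos 259° + 396 cos 108.3° + T_C cos 284° + T_D cos 49° = 0.
        ΣF_y = 284 sin 259° + 396 sin 108.3° + T_C sin 284° + T_D sin 49° = 0.
The known terms sum to (-178.5, 97.19) N, so 0.2419 T_C + 0.6561 T_D = 178.5 and -0.9703 T_C + 0.7547 T_D = -97.19.
Solving simultaneously: T_C = 242.3 N, T_D = 182.8 N.

T_C ≈ 242 N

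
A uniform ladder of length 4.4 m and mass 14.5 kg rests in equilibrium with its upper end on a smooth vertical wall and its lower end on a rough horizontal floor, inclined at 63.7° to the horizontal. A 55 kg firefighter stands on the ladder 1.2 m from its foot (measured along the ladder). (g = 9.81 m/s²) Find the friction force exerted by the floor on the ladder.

f ≈ 108 N

Torques about the foot: N_wall · 4.4 sin 63.7° = 14.5×9.81×2.2 cos 63.7° + 55×9.81×1.2 cos 63.7° → N_wall = 107.88 N.
ΣF_x = 0: f_floor = N_wall = 107.88 N.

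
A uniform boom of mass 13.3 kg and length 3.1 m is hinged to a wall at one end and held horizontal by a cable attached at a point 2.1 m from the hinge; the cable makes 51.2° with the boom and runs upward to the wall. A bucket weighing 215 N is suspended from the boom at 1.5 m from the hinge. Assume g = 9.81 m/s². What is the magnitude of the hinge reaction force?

Take torques about the hinge: T sin 51.2° · 2.1 = 13.3×9.81×1.55 + 215×1.5 = 524.73 N·m.
So T = 524.73 / (0.7793 × 2.1) = 320.62 N.
ΣF_x = 0: H_x = T cos 51.2° = 200.9 N.
ΣF_y = 0: H_y = (13.3×9.81 + 215) − T sin 51.2° = 345.47 − 249.87 = 95.6 N.
|H| = √(H_x² + H_y²) = √((200.9)² + (95.6)²) = 222.49 N.

|H| ≈ 222 N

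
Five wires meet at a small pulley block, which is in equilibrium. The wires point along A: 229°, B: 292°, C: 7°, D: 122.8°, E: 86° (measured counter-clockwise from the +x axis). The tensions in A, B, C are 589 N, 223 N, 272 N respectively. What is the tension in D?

Resolve: ΣF_x = 589 cos 229° + 223 cos 292° + 272 cos 7° + T_D cos 122.8° + T_E cos 86° = 0.
        ΣF_y = 589 sin 229° + 223 sin 292° + 272 sin 7° + T_D sin 122.8° + T_E sin 86° = 0.
The known terms sum to (-32.91, -618.1) N, so -0.5417 T_D + 0.0698 T_E = 32.91 and 0.8406 T_D + 0.9976 T_E = 618.1.
Solving simultaneously: T_D = 17.18 N, T_E = 605.2 N.

T_D ≈ 17.2 N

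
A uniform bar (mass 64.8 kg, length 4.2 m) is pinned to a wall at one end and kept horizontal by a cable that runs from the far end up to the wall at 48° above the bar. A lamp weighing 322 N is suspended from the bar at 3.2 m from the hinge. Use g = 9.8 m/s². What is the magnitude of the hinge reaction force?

Take torques about the hinge: T sin 48° · 4.2 = 64.8×9.8×2.1 + 322×3.2 = 2364 N·m.
So T = 2364 / (0.7431 × 4.2) = 757.39 N.
ΣF_x = 0: H_x = T cos 48° = 506.8 N.
ΣF_y = 0: H_y = (64.8×9.8 + 322) − T sin 48° = 957.04 − 562.85 = 394.19 N.
|H| = √(H_x² + H_y²) = √((506.8)² + (394.19)²) = 642.05 N.

|H| ≈ 642 N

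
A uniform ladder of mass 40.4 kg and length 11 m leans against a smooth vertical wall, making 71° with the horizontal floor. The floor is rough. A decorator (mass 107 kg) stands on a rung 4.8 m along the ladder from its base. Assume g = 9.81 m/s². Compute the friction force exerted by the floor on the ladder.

f ≈ 226 N

Torques about the foot: N_wall · 11 sin 71° = 40.4×9.81×5.5 cos 71° + 107×9.81×4.8 cos 71° → N_wall = 225.95 N.
ΣF_x = 0: f_floor = N_wall = 225.95 N.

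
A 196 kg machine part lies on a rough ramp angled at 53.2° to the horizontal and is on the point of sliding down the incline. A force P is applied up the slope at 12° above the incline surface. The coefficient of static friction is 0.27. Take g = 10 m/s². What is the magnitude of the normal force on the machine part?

N ≈ 892 N

On the verge of sliding down the incline, friction equals μN and acts up the slope.
Perpendicular: N + P sin 12° = W cos 53.2° = 1174 N.
Along incline: P cos 12° + μN = W sin 53.2° with W sin 53.2° = 1569 N.
Solving the pair for P and N: P = 1358 N, N = 891.7 N (and f = μN = 240.7 N).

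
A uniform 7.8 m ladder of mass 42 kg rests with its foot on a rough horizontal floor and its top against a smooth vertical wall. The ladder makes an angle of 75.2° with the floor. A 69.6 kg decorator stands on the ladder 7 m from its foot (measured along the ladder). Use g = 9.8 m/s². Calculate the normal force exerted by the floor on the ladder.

ΣF_y = 0: N_floor = 42×9.8 + 69.6×9.8 = 1093.7 N.

N_floor ≈ 1090 N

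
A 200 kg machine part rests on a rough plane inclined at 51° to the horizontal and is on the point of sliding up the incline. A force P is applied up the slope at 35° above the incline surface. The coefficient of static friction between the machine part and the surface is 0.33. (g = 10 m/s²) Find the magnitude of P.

On the verge of sliding up the incline, friction equals μN and acts down the slope.
Perpendicular: N + P sin 35° = W cos 51° = 1259 N.
Along incline: P cos 35° = W sin 51° + μN  with W sin 51° = 1554 N.
Solving the pair for P and N: P = 1953 N, N = 138.3 N (and f = μN = 45.65 N).

P ≈ 1950 N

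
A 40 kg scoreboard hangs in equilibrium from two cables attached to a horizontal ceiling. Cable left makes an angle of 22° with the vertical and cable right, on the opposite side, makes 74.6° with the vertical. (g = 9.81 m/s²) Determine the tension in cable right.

T_right ≈ 148 N

Angles from the horizontal: cable left is 90° − 22° = 68°, cable right is 90° − 74.6° = 15.4°.
Weight W = 40 × 9.81 = 392.4 N acts straight down.
Horizontal: T_left cos 68° = T_right cos 15.4°  →  T_left = 2.574 T_right.
Vertical: T_left sin 68° + T_right sin 15.4° = 392.4.
Substituting the horizontal relation into the vertical equation gives 2.652 T_right = 392.4, so T_right = 148 N.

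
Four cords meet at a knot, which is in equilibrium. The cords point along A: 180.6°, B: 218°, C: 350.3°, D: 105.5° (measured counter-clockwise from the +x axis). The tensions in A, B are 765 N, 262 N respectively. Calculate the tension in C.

Resolve: ΣF_x = 765 cos 180.6° + 262 cos 218° + T_C cos 350.3° + T_D cos 105.5° = 0.
        ΣF_y = 765 sin 180.6° + 262 sin 218° + T_C sin 350.3° + T_D sin 105.5° = 0.
The known terms sum to (-971.4, -169.3) N, so 0.9857 T_C − 0.2672 T_D = 971.4 and -0.1685 T_C + 0.9636 T_D = 169.3.
Solving simultaneously: T_C = 1085 N, T_D = 365.3 N.

T_C ≈ 1080 N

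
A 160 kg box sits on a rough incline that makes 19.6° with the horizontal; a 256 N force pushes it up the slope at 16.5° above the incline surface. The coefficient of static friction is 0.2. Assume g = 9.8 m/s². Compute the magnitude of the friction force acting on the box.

Axes along / perpendicular to the incline. W sin 19.6° = 526 N down-slope; W cos 19.6° = 1477 N into the surface.
Perpendicular: N = W cos 19.6° − P sin 16.5° = 1477 − 72.71 = 1404 N.
Along incline: P cos 16.5° + f = W sin 19.6° (friction acts up-slope) → f = 526 − 245.5 = 280.5 N.
|f| = 280.5 N ≤ μN = 280.9 N, so the box is indeed static.

f ≈ 281 N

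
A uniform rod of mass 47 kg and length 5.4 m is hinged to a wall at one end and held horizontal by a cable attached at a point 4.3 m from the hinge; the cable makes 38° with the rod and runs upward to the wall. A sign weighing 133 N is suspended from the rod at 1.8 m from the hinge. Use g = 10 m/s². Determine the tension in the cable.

Take torques about the hinge: T sin 38° · 4.3 = 47×10×2.7 + 133×1.8 = 1508.4 N·m.
So T = 1508.4 / (0.6157 × 4.3) = 569.78 N.

T ≈ 570 N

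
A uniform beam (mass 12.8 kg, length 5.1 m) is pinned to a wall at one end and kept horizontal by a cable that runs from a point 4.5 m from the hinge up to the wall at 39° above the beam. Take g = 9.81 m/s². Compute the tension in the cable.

Take torques about the hinge: T sin 39° · 4.5 = 12.8×9.81×2.55 = 320.2 N·m.
So T = 320.2 / (0.6293 × 4.5) = 113.07 N.

T ≈ 113 N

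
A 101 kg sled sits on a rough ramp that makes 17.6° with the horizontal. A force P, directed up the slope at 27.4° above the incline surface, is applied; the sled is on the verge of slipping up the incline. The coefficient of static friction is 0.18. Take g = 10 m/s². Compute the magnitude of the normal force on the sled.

N ≈ 736 N

On the verge of sliding up the incline, friction equals μN and acts down the slope.
Perpendicular: N + P sin 27.4° = W cos 17.6° = 962.7 N.
Along incline: P cos 27.4° = W sin 17.6° + μN  with W sin 17.6° = 305.4 N.
Solving the pair for P and N: P = 493.2 N, N = 735.8 N (and f = μN = 132.4 N).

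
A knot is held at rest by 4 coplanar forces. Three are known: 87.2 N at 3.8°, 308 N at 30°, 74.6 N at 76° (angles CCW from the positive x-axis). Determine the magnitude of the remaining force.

Sum the known components: ΣF_x = 371.8 N, ΣF_y = 232.2 N.
For equilibrium the remaining force must supply (−ΣF_x, −ΣF_y) = (-371.8, -232.2) N.
Magnitude = √((-371.8)² + (-232.2)²) = 438.3 N; direction = atan2(-232.2, -371.8) = 212.0°.

F ≈ 438 N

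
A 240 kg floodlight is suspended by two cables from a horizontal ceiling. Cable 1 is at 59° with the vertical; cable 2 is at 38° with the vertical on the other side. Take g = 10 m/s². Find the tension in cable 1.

T_1 ≈ 1490 N

Angles from the horizontal: cable 1 is 90° − 59° = 31°, cable 2 is 90° − 38° = 52°.
Weight W = 240 × 10 = 2400 N acts straight down.
Horizontal: T_1 cos 31° = T_2 cos 52°  →  T_2 = 1.392 T_1.
Vertical: T_1 sin 31° + T_2 sin 52° = 2400.
Substituting the horizontal relation into the vertical equation gives 1.612 T_1 = 2400, so T_1 = 1489 N.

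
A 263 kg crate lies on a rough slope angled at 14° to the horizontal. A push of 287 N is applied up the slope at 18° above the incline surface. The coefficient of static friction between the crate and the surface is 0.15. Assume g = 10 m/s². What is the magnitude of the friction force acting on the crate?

Axes along / perpendicular to the incline. W sin 14° = 636.3 N down-slope; W cos 14° = 2552 N into the surface.
Perpendicular: N = W cos 14° − P sin 18° = 2552 − 88.69 = 2463 N.
Along incline: P cos 18° + f = W sin 14° (friction acts up-slope) → f = 636.3 − 273 = 363.3 N.
|f| = 363.3 N ≤ μN = 369.5 N, so the crate is indeed static.

f ≈ 363 N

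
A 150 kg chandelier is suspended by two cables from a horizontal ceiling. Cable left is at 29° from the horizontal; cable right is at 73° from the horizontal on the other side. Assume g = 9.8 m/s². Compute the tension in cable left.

Weight W = 150 × 9.8 = 1470 N acts straight down.
Horizontal: T_left cos 29° = T_right cos 73°  →  T_right = 2.991 T_left.
Vertical: T_left sin 29° + T_right sin 73° = 1470.
Substituting the horizontal relation into the vertical equation gives 3.346 T_left = 1470, so T_left = 439.4 N.

T_left ≈ 439 N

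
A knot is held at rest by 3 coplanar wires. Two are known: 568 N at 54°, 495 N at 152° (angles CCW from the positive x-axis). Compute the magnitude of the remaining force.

F ≈ 700 N

Sum the known components: ΣF_x = -103.2 N, ΣF_y = 691.9 N.
For equilibrium the remaining force must supply (−ΣF_x, −ΣF_y) = (103.2, -691.9) N.
Magnitude = √((103.2)² + (-691.9)²) = 699.6 N; direction = atan2(-691.9, 103.2) = 278.5°.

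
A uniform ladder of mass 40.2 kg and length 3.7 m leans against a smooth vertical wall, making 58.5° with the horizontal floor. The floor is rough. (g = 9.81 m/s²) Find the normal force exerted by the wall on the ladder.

N_wall ≈ 121 N

Torques about the foot: N_wall · 3.7 sin 58.5° = 40.2×9.81×1.85 cos 58.5° → N_wall = 120.83 N.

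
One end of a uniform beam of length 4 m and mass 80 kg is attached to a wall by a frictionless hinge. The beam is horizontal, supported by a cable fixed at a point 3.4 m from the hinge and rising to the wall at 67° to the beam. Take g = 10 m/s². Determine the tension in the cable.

Take torques about the hinge: T sin 67° · 3.4 = 80×10×2 = 1600 N·m.
So T = 1600 / (0.9205 × 3.4) = 511.23 N.

T ≈ 511 N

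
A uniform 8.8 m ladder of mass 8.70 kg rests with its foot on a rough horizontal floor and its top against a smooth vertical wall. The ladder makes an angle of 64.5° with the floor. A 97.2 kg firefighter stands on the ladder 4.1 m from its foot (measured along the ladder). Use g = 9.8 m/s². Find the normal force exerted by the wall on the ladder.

Torques about the foot: N_wall · 8.8 sin 64.5° = 8.70×9.8×4.4 cos 64.5° + 97.2×9.8×4.1 cos 64.5° → N_wall = 232.02 N.

N_wall ≈ 232 N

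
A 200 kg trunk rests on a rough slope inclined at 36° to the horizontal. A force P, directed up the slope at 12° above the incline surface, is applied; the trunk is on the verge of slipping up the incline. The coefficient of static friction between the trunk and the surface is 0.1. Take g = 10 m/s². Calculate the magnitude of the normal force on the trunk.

On the verge of sliding up the incline, friction equals μN and acts down the slope.
Perpendicular: N + P sin 12° = W cos 36° = 1618 N.
Along incline: P cos 12° = W sin 36° + μN  with W sin 36° = 1176 N.
Solving the pair for P and N: P = 1339 N, N = 1340 N (and f = μN = 134 N).

N ≈ 1340 N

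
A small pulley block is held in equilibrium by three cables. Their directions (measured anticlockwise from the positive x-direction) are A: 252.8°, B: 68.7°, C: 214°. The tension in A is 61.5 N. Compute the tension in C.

T_C ≈ 7.72 N

Resolve: ΣF_x = 61.5 cos 252.8° + T_B cos 68.7° + T_C cos 214° = 0.
        ΣF_y = 61.5 sin 252.8° + T_B sin 68.7° + T_C sin 214° = 0.
The known terms sum to (-18.19, -58.75) N, so 0.3633 T_B − 0.8290 T_C = 18.19 and 0.9317 T_B − 0.5592 T_C = 58.75.
Solving simultaneously: T_B = 67.69 N, T_C = 7.724 N.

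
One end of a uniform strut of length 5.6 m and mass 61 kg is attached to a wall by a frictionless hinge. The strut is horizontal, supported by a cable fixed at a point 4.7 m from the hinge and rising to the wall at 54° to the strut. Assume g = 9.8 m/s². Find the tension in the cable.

T ≈ 440 N

Take torques about the hinge: T sin 54° · 4.7 = 61×9.8×2.8 = 1673.8 N·m.
So T = 1673.8 / (0.8090 × 4.7) = 440.21 N.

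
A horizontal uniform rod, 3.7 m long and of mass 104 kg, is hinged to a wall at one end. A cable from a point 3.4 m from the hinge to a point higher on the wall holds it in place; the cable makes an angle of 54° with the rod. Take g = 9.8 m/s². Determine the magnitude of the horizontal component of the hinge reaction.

Take torques about the hinge: T sin 54° · 3.4 = 104×9.8×1.85 = 1885.5 N·m.
So T = 1885.5 / (0.8090 × 3.4) = 685.48 N.
ΣF_x = 0: H_x = T cos 54° = 402.91 N.

H_x ≈ 403 N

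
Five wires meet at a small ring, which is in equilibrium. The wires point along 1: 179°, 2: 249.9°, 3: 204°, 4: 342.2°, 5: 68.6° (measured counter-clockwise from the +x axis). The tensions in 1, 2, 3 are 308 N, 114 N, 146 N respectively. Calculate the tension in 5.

Resolve: ΣF_x = 308 cos 179° + 114 cos 249.9° + 146 cos 204° + T_4 cos 342.2° + T_5 cos 68.6° = 0.
        ΣF_y = 308 sin 179° + 114 sin 249.9° + 146 sin 204° + T_4 sin 342.2° + T_5 sin 68.6° = 0.
The known terms sum to (-480.5, -161.1) N, so 0.9521 T_4 + 0.3649 T_5 = 480.5 and -0.3057 T_4 + 0.9311 T_5 = 161.1.
Solving simultaneously: T_4 = 389.4 N, T_5 = 300.8 N.

T_5 ≈ 301 N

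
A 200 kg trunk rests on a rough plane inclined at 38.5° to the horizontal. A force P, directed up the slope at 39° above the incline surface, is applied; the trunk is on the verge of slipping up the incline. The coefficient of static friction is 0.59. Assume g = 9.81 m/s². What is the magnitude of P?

P ≈ 1850 N

On the verge of sliding up the incline, friction equals μN and acts down the slope.
Perpendicular: N + P sin 39° = W cos 38.5° = 1535 N.
Along incline: P cos 39° = W sin 38.5° + μN  with W sin 38.5° = 1221 N.
Solving the pair for P and N: P = 1852 N, N = 369.8 N (and f = μN = 218.2 N).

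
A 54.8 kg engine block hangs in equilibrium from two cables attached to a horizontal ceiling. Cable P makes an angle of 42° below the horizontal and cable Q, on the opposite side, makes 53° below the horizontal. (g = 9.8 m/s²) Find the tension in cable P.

Weight W = 54.8 × 9.8 = 537 N acts straight down.
Horizontal: T_P cos 42° = T_Q cos 53°  →  T_Q = 1.235 T_P.
Vertical: T_P sin 42° + T_Q sin 53° = 537.
Substituting the horizontal relation into the vertical equation gives 1.655 T_P = 537, so T_P = 324.4 N.

T_P ≈ 324 N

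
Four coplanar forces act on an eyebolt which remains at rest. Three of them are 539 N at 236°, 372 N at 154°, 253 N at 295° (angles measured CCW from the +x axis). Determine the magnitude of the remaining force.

F ≈ 737 N

Sum the known components: ΣF_x = -528.8 N, ΣF_y = -513.1 N.
For equilibrium the remaining force must supply (−ΣF_x, −ΣF_y) = (528.8, 513.1) N.
Magnitude = √((528.8)² + (513.1)²) = 736.8 N; direction = atan2(513.1, 528.8) = 44.1°.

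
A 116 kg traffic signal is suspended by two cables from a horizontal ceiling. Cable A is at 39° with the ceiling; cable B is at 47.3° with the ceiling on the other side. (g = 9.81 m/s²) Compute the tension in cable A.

T_A ≈ 773 N

Weight W = 116 × 9.81 = 1138 N acts straight down.
Horizontal: T_A cos 39° = T_B cos 47.3°  →  T_B = 1.146 T_A.
Vertical: T_A sin 39° + T_B sin 47.3° = 1138.
Substituting the horizontal relation into the vertical equation gives 1.472 T_A = 1138, so T_A = 773.3 N.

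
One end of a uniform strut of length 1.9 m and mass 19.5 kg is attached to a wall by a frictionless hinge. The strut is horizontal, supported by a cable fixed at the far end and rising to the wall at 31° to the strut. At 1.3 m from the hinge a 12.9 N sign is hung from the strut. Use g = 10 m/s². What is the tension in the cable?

T ≈ 206 N

Take torques about the hinge: T sin 31° · 1.9 = 19.5×10×0.95 + 12.9×1.3 = 202.02 N·m.
So T = 202.02 / (0.5150 × 1.9) = 206.44 N.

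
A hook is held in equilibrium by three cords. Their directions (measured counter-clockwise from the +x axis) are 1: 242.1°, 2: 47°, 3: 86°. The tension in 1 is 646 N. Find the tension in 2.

T_2 ≈ 416 N

Resolve: ΣF_x = 646 cos 242.1° + T_2 cos 47° + T_3 cos 86° = 0.
        ΣF_y = 646 sin 242.1° + T_2 sin 47° + T_3 sin 86° = 0.
The known terms sum to (-302.3, -570.9) N, so 0.6820 T_2 + 0.0698 T_3 = 302.3 and 0.7314 T_2 + 0.9976 T_3 = 570.9.
Solving simultaneously: T_2 = 415.9 N, T_3 = 267.4 N.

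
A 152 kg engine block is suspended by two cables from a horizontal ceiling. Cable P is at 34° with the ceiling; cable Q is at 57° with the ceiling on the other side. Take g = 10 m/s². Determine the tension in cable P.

Weight W = 152 × 10 = 1520 N acts straight down.
Horizontal: T_P cos 34° = T_Q cos 57°  →  T_Q = 1.522 T_P.
Vertical: T_P sin 34° + T_Q sin 57° = 1520.
Substituting the horizontal relation into the vertical equation gives 1.836 T_P = 1520, so T_P = 828 N.

T_P ≈ 828 N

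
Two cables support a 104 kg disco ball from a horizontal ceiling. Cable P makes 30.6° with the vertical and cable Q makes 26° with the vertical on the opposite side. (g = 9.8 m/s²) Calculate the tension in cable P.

T_P ≈ 535 N

Angles from the horizontal: cable P is 90° − 30.6° = 59.4°, cable Q is 90° − 26° = 64°.
Weight W = 104 × 9.8 = 1019 N acts straight down.
Horizontal: T_P cos 59.4° = T_Q cos 64°  →  T_Q = 1.161 T_P.
Vertical: T_P sin 59.4° + T_Q sin 64° = 1019.
Substituting the horizontal relation into the vertical equation gives 1.904 T_P = 1019, so T_P = 535.2 N.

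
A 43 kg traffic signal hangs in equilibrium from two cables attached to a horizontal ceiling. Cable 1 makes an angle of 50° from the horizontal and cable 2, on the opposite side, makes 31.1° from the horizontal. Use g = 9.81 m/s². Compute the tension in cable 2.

Weight W = 43 × 9.81 = 421.8 N acts straight down.
Horizontal: T_1 cos 50° = T_2 cos 31.1°  →  T_1 = 1.332 T_2.
Vertical: T_1 sin 50° + T_2 sin 31.1° = 421.8.
Substituting the horizontal relation into the vertical equation gives 1.537 T_2 = 421.8, so T_2 = 274.5 N.

T_2 ≈ 274 N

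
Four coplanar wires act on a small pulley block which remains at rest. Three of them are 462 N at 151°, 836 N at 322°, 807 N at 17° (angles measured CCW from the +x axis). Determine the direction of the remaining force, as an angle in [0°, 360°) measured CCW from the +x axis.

Sum the known components: ΣF_x = 1026 N, ΣF_y = -54.77 N.
For equilibrium the remaining force must supply (−ΣF_x, −ΣF_y) = (-1026, 54.77) N.
Magnitude = √((-1026)² + (54.77)²) = 1028 N; direction = atan2(54.77, -1026) = 176.9°.

θ ≈ 177°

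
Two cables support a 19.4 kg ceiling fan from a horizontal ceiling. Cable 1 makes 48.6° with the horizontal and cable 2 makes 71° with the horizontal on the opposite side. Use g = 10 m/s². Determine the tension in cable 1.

T_1 ≈ 72.6 N

Weight W = 19.4 × 10 = 194 N acts straight down.
Horizontal: T_1 cos 48.6° = T_2 cos 71°  →  T_2 = 2.031 T_1.
Vertical: T_1 sin 48.6° + T_2 sin 71° = 194.
Substituting the horizontal relation into the vertical equation gives 2.671 T_1 = 194, so T_1 = 72.64 N.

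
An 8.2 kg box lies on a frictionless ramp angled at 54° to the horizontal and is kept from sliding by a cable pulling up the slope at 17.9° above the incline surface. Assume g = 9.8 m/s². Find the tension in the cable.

Take axes along and perpendicular to the incline. Weight components: W sin 54° = 65.01 N down-slope, W cos 54° = 47.23 N into the surface.
Along incline: T cos 17.9° = W sin 54° → T = 68.32 N.
Perpendicular: N = W cos 54° − T sin 17.9° = 26.24 N.

T ≈ 68.3 N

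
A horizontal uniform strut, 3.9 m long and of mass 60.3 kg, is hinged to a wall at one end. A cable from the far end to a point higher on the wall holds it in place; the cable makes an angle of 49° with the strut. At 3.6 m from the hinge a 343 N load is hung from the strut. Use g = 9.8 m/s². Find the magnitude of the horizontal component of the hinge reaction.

Take torques about the hinge: T sin 49° · 3.9 = 60.3×9.8×1.95 + 343×3.6 = 2387.1 N·m.
So T = 2387.1 / (0.7547 × 3.9) = 811.02 N.
ΣF_x = 0: H_x = T cos 49° = 532.08 N.

H_x ≈ 532 N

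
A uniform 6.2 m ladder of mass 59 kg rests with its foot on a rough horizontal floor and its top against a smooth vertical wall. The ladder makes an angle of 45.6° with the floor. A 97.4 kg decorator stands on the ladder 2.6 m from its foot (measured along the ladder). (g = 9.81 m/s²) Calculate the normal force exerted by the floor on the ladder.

N_floor ≈ 1530 N

ΣF_y = 0: N_floor = 59×9.81 + 97.4×9.81 = 1534.3 N.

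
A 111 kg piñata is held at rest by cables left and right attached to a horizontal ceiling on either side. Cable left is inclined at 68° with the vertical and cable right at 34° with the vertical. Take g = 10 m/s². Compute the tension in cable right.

T_right ≈ 1050 N

Angles from the horizontal: cable left is 90° − 68° = 22°, cable right is 90° − 34° = 56°.
Weight W = 111 × 10 = 1110 N acts straight down.
Horizontal: T_left cos 22° = T_right cos 56°  →  T_left = 0.6031 T_right.
Vertical: T_left sin 22° + T_right sin 56° = 1110.
Substituting the horizontal relation into the vertical equation gives 1.055 T_right = 1110, so T_right = 1052 N.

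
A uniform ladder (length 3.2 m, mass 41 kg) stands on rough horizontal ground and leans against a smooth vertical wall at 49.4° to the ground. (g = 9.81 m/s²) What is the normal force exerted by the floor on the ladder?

ΣF_y = 0: N_floor = 41×9.81 = 402.21 N.

N_floor ≈ 402 N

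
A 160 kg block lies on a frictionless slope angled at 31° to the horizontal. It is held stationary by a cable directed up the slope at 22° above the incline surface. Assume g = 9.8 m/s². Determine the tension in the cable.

T ≈ 871 N

Take axes along and perpendicular to the incline. Weight components: W sin 31° = 807.6 N down-slope, W cos 31° = 1344 N into the surface.
Along incline: T cos 22° = W sin 31° → T = 871 N.
Perpendicular: N = W cos 31° − T sin 22° = 1018 N.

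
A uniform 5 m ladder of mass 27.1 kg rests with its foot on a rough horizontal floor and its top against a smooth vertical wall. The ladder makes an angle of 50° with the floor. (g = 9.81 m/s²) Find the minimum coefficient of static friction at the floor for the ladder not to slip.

ΣF_y = 0: N_floor = 27.1×9.81 = 265.85 N.
Torques about the foot: N_wall · 5 sin 50° = 27.1×9.81×2.5 cos 50° → N_wall = 111.54 N.
ΣF_x = 0: f_floor = N_wall = 111.54 N.
μ_min = f_floor / N_floor = 111.54 / 265.85 = 0.4195.

μ_min ≈ 0.420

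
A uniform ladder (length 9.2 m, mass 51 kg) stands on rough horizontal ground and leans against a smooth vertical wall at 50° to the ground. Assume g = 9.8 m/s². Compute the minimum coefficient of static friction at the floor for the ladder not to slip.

ΣF_y = 0: N_floor = 51×9.8 = 499.8 N.
Torques about the foot: N_wall · 9.2 sin 50° = 51×9.8×4.6 cos 50° → N_wall = 209.69 N.
ΣF_x = 0: f_floor = N_wall = 209.69 N.
μ_min = f_floor / N_floor = 209.69 / 499.8 = 0.4195.

μ_min ≈ 0.420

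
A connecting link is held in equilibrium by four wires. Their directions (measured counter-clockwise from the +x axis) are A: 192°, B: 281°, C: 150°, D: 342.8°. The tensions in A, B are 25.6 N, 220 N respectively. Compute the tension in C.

T_C ≈ 932 N

Resolve: ΣF_x = 25.6 cos 192° + 220 cos 281° + T_C cos 150° + T_D cos 342.8° = 0.
        ΣF_y = 25.6 sin 192° + 220 sin 281° + T_C sin 150° + T_D sin 342.8° = 0.
The known terms sum to (16.94, -221.3) N, so -0.8660 T_C + 0.9553 T_D = -16.94 and 0.5000 T_C − 0.2957 T_D = 221.3.
Solving simultaneously: T_C = 931.5 N, T_D = 826.8 N.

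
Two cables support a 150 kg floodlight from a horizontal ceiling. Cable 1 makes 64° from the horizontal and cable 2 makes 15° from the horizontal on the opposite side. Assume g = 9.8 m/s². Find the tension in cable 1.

Weight W = 150 × 9.8 = 1470 N acts straight down.
Horizontal: T_1 cos 64° = T_2 cos 15°  →  T_2 = 0.4538 T_1.
Vertical: T_1 sin 64° + T_2 sin 15° = 1470.
Substituting the horizontal relation into the vertical equation gives 1.016 T_1 = 1470, so T_1 = 1446 N.

T_1 ≈ 1450 N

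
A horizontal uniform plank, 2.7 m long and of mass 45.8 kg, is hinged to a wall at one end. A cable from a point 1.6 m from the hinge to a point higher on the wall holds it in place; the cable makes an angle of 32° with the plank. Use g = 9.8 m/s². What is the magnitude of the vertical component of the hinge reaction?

|H_y| ≈ 70.1 N

Take torques about the hinge: T sin 32° · 1.6 = 45.8×9.8×1.35 = 605.93 N·m.
So T = 605.93 / (0.5299 × 1.6) = 714.65 N.
ΣF_y = 0: H_y = (45.8×9.8) − T sin 32° = 448.84 − 378.71 = 70.131 N.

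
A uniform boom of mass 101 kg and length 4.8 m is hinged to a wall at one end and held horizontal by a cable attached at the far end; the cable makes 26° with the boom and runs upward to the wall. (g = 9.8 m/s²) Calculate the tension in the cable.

Take torques about the hinge: T sin 26° · 4.8 = 101×9.8×2.4 = 2375.5 N·m.
So T = 2375.5 / (0.4384 × 4.8) = 1129 N.

T ≈ 1130 N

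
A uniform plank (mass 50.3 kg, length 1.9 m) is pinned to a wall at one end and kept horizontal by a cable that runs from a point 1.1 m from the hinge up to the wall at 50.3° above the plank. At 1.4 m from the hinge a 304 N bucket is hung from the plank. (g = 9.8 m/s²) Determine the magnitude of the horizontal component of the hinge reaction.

Take torques about the hinge: T sin 50.3° · 1.1 = 50.3×9.8×0.95 + 304×1.4 = 893.89 N·m.
So T = 893.89 / (0.7694 × 1.1) = 1056.2 N.
ΣF_x = 0: H_x = T cos 50.3° = 674.66 N.

H_x ≈ 675 N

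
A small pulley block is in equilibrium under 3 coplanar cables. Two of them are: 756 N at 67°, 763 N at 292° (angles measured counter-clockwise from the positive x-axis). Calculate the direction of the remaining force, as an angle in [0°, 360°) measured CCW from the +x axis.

θ ≈ 179°

Sum the known components: ΣF_x = 581.2 N, ΣF_y = -11.54 N.
For equilibrium the remaining force must supply (−ΣF_x, −ΣF_y) = (-581.2, 11.54) N.
Magnitude = √((-581.2)² + (11.54)²) = 581.3 N; direction = atan2(11.54, -581.2) = 178.9°.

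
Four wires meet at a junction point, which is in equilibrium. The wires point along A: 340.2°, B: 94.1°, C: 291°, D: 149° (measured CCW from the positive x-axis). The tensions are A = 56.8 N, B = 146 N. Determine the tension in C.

T_C ≈ 212 N

Resolve: ΣF_x = 56.8 cos 340.2° + 146 cos 94.1° + T_C cos 291° + T_D cos 149° = 0.
        ΣF_y = 56.8 sin 340.2° + 146 sin 94.1° + T_C sin 291° + T_D sin 149° = 0.
The known terms sum to (43, 126.4) N, so 0.3584 T_C − 0.8572 T_D = -43 and -0.9336 T_C + 0.5150 T_D = -126.4.
Solving simultaneously: T_C = 211.9 N, T_D = 138.8 N.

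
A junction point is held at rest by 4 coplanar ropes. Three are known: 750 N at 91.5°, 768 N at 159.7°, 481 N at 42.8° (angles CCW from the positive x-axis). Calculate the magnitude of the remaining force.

F ≈ 1400 N

Sum the known components: ΣF_x = -387 N, ΣF_y = 1343 N.
For equilibrium the remaining force must supply (−ΣF_x, −ΣF_y) = (387, -1343) N.
Magnitude = √((387)² + (-1343)²) = 1398 N; direction = atan2(-1343, 387) = 286.1°.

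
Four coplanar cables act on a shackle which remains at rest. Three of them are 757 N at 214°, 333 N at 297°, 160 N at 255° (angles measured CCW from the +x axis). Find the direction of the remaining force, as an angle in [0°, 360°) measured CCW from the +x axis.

Sum the known components: ΣF_x = -517.8 N, ΣF_y = -874.6 N.
For equilibrium the remaining force must supply (−ΣF_x, −ΣF_y) = (517.8, 874.6) N.
Magnitude = √((517.8)² + (874.6)²) = 1016 N; direction = atan2(874.6, 517.8) = 59.4°.

θ ≈ 59.4°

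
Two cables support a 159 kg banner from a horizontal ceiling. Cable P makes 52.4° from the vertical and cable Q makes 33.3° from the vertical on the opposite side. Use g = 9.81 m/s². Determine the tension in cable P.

Angles from the horizontal: cable P is 90° − 52.4° = 37.6°, cable Q is 90° − 33.3° = 56.7°.
Weight W = 159 × 9.81 = 1560 N acts straight down.
Horizontal: T_P cos 37.6° = T_Q cos 56.7°  →  T_Q = 1.443 T_P.
Vertical: T_P sin 37.6° + T_Q sin 56.7° = 1560.
Substituting the horizontal relation into the vertical equation gives 1.816 T_P = 1560, so T_P = 858.8 N.

T_P ≈ 859 N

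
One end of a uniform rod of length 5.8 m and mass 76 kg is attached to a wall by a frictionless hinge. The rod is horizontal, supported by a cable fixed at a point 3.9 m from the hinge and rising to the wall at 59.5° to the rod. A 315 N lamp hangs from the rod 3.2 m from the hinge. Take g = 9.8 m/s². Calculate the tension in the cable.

Take torques about the hinge: T sin 59.5° · 3.9 = 76×9.8×2.9 + 315×3.2 = 3167.9 N·m.
So T = 3167.9 / (0.8616 × 3.9) = 942.73 N.

T ≈ 943 N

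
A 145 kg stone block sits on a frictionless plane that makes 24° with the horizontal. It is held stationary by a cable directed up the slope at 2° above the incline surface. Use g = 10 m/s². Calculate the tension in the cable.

Take axes along and perpendicular to the incline. Weight components: W sin 24° = 589.8 N down-slope, W cos 24° = 1325 N into the surface.
Along incline: T cos 2° = W sin 24° → T = 590.1 N.
Perpendicular: N = W cos 24° − T sin 2° = 1304 N.

T ≈ 590 N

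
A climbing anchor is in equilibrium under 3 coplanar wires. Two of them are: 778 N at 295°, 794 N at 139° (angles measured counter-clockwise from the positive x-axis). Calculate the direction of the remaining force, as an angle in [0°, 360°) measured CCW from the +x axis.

Sum the known components: ΣF_x = -270.4 N, ΣF_y = -184.2 N.
For equilibrium the remaining force must supply (−ΣF_x, −ΣF_y) = (270.4, 184.2) N.
Magnitude = √((270.4)² + (184.2)²) = 327.2 N; direction = atan2(184.2, 270.4) = 34.3°.

θ ≈ 34.3°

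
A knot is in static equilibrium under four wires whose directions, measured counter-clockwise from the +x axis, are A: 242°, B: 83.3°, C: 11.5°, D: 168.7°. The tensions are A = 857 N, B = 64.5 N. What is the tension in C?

Resolve: ΣF_x = 857 cos 242° + 64.5 cos 83.3° + T_C cos 11.5° + T_D cos 168.7° = 0.
        ΣF_y = 857 sin 242° + 64.5 sin 83.3° + T_C sin 11.5° + T_D sin 168.7° = 0.
The known terms sum to (-394.8, -692.6) N, so 0.9799 T_C − 0.9806 T_D = 394.8 and 0.1994 T_C + 0.1959 T_D = 692.6.
Solving simultaneously: T_C = 1952 N, T_D = 1548 N.

T_C ≈ 1950 N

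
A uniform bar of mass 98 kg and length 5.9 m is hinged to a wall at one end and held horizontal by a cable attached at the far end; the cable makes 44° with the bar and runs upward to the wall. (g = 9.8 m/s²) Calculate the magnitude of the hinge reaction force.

|H| ≈ 691 N

Take torques about the hinge: T sin 44° · 5.9 = 98×9.8×2.95 = 2833.2 N·m.
So T = 2833.2 / (0.6947 × 5.9) = 691.28 N.
ΣF_x = 0: H_x = T cos 44° = 497.26 N.
ΣF_y = 0: H_y = (98×9.8) − T sin 44° = 960.4 − 480.2 = 480.2 N.
|H| = √(H_x² + H_y²) = √((497.26)² + (480.2)²) = 691.28 N.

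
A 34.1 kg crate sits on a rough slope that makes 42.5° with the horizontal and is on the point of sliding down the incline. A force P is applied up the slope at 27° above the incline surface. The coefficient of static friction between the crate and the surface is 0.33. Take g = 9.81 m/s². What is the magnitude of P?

P ≈ 195 N

On the verge of sliding down the incline, friction equals μN and acts up the slope.
Perpendicular: N + P sin 27° = W cos 42.5° = 246.6 N.
Along incline: P cos 27° + μN = W sin 42.5° with W sin 42.5° = 226 N.
Solving the pair for P and N: P = 195.1 N, N = 158.1 N (and f = μN = 52.16 N).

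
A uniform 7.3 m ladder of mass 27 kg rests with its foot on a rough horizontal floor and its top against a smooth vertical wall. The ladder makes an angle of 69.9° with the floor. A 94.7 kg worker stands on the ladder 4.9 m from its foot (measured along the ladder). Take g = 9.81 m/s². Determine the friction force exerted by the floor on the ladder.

Torques about the foot: N_wall · 7.3 sin 69.9° = 27×9.81×3.65 cos 69.9° + 94.7×9.81×4.9 cos 69.9° → N_wall = 276.66 N.
ΣF_x = 0: f_floor = N_wall = 276.66 N.

f ≈ 277 N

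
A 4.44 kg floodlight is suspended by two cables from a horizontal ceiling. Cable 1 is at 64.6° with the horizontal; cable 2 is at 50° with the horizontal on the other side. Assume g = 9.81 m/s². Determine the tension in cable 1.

Weight W = 4.44 × 9.81 = 43.56 N acts straight down.
Horizontal: T_1 cos 64.6° = T_2 cos 50°  →  T_2 = 0.6673 T_1.
Vertical: T_1 sin 64.6° + T_2 sin 50° = 43.56.
Substituting the horizontal relation into the vertical equation gives 1.415 T_1 = 43.56, so T_1 = 30.79 N.

T_1 ≈ 30.8 N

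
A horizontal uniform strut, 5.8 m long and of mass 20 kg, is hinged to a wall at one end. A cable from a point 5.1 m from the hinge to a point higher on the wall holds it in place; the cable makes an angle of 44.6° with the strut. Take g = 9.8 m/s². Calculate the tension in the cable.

Take torques about the hinge: T sin 44.6° · 5.1 = 20×9.8×2.9 = 568.4 N·m.
So T = 568.4 / (0.7022 × 5.1) = 158.73 N.

T ≈ 159 N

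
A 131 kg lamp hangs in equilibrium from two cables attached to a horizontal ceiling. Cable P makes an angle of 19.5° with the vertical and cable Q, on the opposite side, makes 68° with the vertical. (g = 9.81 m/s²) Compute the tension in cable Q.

Angles from the horizontal: cable P is 90° − 19.5° = 70.5°, cable Q is 90° − 68° = 22°.
Weight W = 131 × 9.81 = 1285 N acts straight down.
Horizontal: T_P cos 70.5° = T_Q cos 22°  →  T_P = 2.778 T_Q.
Vertical: T_P sin 70.5° + T_Q sin 22° = 1285.
Substituting the horizontal relation into the vertical equation gives 2.993 T_Q = 1285, so T_Q = 429.4 N.

T_Q ≈ 429 N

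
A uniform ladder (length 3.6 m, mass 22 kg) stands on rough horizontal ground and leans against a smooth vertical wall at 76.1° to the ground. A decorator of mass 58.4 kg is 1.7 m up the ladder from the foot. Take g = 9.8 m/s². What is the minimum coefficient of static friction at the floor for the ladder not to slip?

ΣF_y = 0: N_floor = 22×9.8 + 58.4×9.8 = 787.92 N.
Torques about the foot: N_wall · 3.6 sin 76.1° = 22×9.8×1.8 cos 76.1° + 58.4×9.8×1.7 cos 76.1° → N_wall = 93.561 N.
ΣF_x = 0: f_floor = N_wall = 93.561 N.
μ_min = f_floor / N_floor = 93.561 / 787.92 = 0.1187.

μ_min ≈ 0.119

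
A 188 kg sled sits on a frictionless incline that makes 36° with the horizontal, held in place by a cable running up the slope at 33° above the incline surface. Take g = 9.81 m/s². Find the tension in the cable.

T ≈ 1290 N

Take axes along and perpendicular to the incline. Weight components: W sin 36° = 1084 N down-slope, W cos 36° = 1492 N into the surface.
Along incline: T cos 33° = W sin 36° → T = 1293 N.
Perpendicular: N = W cos 36° − T sin 33° = 788.1 N.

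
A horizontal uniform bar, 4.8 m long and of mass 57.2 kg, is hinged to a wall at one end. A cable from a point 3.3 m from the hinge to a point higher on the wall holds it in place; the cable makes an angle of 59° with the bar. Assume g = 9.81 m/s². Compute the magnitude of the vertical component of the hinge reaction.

|H_y| ≈ 153 N

Take torques about the hinge: T sin 59° · 3.3 = 57.2×9.81×2.4 = 1346.7 N·m.
So T = 1346.7 / (0.8572 × 3.3) = 476.1 N.
ΣF_y = 0: H_y = (57.2×9.81) − T sin 59° = 561.13 − 408.1 = 153.04 N.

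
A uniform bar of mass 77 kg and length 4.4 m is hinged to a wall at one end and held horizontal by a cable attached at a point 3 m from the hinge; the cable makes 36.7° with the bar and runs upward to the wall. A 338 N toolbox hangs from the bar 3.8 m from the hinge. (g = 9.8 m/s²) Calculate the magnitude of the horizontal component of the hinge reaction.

Take torques about the hinge: T sin 36.7° · 3 = 77×9.8×2.2 + 338×3.8 = 2944.5 N·m.
So T = 2944.5 / (0.5976 × 3) = 1642.3 N.
ΣF_x = 0: H_x = T cos 36.7° = 1316.8 N.

H_x ≈ 1320 N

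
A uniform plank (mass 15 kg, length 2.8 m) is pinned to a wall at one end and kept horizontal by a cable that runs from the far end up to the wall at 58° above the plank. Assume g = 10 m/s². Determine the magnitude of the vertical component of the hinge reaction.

Take torques about the hinge: T sin 58° · 2.8 = 15×10×1.4 = 210 N·m.
So T = 210 / (0.8480 × 2.8) = 88.438 N.
ΣF_y = 0: H_y = (15×10) − T sin 58° = 150 − 75 = 75 N.

|H_y| ≈ 75 N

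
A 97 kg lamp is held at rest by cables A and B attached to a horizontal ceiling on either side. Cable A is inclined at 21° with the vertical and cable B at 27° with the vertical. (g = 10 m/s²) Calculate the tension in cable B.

T_B ≈ 468 N

Angles from the horizontal: cable A is 90° − 21° = 69°, cable B is 90° − 27° = 63°.
Weight W = 97 × 10 = 970 N acts straight down.
Horizontal: T_A cos 69° = T_B cos 63°  →  T_A = 1.267 T_B.
Vertical: T_A sin 69° + T_B sin 63° = 970.
Substituting the horizontal relation into the vertical equation gives 2.074 T_B = 970, so T_B = 467.8 N.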